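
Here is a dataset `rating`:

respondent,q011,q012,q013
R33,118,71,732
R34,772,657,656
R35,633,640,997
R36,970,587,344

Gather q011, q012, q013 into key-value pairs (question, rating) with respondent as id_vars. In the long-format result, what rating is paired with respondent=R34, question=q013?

656

Unpivoting turns each (respondent, wide-column) pair into one long row.
The wide cell at row R34, column q013 holds 656, so the long row (R34, q013) has rating=656.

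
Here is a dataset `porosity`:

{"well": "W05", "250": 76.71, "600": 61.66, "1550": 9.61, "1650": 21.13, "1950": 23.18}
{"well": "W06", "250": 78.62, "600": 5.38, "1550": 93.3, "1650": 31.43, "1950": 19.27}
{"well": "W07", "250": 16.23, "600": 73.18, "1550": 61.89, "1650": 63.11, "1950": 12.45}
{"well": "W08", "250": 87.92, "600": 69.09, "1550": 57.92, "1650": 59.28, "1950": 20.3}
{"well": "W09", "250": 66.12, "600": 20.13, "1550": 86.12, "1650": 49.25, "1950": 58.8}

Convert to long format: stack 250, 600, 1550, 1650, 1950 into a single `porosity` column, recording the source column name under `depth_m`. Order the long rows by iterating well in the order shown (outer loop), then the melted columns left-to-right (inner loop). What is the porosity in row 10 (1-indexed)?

19.27

25 rows total (5 × 5). Row 10: index ⌊(10-1)/5⌋ = 1 into well → W06; (10-1) mod 5 = 4 into the melted columns → 1950.
So row 10 is (W06, 1950, 19.27); porosity = 19.27.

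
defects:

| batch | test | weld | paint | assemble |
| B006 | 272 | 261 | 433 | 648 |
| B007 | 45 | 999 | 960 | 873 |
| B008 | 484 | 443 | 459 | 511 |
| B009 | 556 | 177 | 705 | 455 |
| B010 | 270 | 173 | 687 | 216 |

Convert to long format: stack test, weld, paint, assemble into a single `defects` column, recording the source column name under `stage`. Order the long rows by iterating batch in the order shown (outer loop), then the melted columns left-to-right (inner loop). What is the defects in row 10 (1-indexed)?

20 rows total (5 × 4). Row 10: index ⌊(10-1)/4⌋ = 2 into batch → B008; (10-1) mod 4 = 1 into the melted columns → weld.
So row 10 is (B008, weld, 443); defects = 443.

443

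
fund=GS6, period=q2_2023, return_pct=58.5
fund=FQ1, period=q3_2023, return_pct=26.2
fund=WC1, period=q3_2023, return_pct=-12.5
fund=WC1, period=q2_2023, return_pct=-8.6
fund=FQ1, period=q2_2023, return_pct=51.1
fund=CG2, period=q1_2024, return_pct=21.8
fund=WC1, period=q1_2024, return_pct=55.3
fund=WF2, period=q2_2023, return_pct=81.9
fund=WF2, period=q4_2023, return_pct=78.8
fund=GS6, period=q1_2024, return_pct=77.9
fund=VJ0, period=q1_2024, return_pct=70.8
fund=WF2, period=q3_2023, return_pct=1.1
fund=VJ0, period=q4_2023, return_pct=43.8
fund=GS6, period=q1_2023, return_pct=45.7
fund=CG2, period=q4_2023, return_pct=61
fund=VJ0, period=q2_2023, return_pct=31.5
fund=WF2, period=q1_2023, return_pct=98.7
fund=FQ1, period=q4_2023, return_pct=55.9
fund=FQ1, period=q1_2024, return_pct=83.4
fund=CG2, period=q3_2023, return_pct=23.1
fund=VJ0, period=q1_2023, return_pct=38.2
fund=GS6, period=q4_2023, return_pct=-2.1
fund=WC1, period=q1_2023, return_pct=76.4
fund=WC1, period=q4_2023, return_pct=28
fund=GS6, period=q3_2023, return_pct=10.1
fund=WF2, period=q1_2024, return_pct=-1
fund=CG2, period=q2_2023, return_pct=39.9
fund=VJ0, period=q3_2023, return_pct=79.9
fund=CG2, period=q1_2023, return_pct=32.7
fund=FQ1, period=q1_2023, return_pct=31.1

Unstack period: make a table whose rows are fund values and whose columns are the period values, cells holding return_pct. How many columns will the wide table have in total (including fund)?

1 column for fund plus 5 distinct period values → 6 columns.

6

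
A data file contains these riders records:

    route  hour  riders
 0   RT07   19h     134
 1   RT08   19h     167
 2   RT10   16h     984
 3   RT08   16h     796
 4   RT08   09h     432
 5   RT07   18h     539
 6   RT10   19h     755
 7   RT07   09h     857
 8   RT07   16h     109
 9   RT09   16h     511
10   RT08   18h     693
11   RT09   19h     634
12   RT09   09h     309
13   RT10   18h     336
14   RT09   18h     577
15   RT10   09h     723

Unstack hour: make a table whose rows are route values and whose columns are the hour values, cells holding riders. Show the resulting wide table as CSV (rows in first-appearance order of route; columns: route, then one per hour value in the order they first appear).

Columns: route plus the 4 distinct hour values (19h, 16h, 09h, 18h).
For example, row RT07 column 19h takes riders=134 from the long row (RT07, 19h).

route,19h,16h,09h,18h
RT07,134,109,857,539
RT08,167,796,432,693
RT10,755,984,723,336
RT09,634,511,309,577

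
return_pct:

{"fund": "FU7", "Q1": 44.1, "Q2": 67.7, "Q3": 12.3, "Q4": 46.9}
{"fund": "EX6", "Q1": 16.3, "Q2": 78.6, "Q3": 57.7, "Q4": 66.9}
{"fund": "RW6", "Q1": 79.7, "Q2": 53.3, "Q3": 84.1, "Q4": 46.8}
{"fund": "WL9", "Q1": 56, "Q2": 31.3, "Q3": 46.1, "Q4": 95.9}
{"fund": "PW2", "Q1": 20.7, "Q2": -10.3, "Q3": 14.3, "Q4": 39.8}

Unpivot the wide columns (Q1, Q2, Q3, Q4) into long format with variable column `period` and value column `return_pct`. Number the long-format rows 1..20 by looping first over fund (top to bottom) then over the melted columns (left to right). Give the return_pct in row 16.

20 rows total (5 × 4). Row 16: index ⌊(16-1)/4⌋ = 3 into fund → WL9; (16-1) mod 4 = 3 into the melted columns → Q4.
So row 16 is (WL9, Q4, 95.9); return_pct = 95.9.

95.9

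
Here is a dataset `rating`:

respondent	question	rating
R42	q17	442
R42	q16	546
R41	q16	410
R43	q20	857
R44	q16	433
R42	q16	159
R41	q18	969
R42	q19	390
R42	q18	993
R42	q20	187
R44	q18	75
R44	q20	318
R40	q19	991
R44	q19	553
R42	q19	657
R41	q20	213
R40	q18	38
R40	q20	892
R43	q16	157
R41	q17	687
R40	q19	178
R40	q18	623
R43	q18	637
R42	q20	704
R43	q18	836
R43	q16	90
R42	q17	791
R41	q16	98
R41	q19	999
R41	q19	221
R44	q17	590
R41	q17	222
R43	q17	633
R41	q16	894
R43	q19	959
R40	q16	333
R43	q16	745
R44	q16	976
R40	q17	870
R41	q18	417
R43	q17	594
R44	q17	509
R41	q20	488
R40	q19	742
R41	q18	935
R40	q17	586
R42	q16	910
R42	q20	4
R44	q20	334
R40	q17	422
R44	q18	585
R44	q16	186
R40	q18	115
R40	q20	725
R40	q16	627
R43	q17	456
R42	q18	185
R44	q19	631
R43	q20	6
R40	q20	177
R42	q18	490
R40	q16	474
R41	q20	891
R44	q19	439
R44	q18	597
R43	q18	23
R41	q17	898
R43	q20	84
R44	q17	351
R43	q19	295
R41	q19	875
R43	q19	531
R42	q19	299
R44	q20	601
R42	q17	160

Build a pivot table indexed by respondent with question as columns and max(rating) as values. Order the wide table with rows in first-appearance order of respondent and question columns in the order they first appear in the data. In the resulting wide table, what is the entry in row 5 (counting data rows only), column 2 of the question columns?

With rows in first-appearance order of respondent, row 5 is respondent=R40. question columns in first-appearance order: q17, q16, q20, q18, q19; column 2 is q16.
Long rows with respondent=R40, question=q16: max(333, 627, 474) = 627.

627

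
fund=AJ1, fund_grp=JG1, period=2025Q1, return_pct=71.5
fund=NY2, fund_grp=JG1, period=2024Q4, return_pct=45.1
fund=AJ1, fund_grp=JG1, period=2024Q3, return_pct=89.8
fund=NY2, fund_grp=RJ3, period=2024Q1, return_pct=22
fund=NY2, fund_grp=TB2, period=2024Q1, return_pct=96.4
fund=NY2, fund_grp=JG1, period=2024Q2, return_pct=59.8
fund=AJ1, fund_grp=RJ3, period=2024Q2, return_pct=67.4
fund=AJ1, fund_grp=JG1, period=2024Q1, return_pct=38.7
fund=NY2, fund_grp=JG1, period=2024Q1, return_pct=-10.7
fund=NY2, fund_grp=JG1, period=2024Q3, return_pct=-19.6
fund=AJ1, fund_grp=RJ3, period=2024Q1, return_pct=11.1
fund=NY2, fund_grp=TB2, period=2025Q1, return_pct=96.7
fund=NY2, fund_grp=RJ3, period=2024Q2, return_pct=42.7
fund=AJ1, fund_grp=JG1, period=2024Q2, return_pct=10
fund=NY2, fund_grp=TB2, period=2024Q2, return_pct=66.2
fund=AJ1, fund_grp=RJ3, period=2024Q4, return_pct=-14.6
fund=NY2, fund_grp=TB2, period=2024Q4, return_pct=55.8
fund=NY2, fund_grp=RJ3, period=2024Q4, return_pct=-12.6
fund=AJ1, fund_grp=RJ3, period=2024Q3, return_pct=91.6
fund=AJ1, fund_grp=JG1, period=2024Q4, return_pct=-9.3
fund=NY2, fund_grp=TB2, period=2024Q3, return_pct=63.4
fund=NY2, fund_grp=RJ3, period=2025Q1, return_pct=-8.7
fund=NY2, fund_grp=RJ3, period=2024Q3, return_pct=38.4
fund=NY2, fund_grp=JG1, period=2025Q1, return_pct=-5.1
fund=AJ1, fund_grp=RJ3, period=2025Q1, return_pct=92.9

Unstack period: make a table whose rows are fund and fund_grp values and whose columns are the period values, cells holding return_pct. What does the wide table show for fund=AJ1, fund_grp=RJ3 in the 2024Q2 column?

67.4

Wide layout: rows indexed by fund and fund_grp, columns are the 5 distinct period values (2025Q1, 2024Q4, 2024Q3, 2024Q1, 2024Q2).
Cell (fund=AJ1, fund_grp=RJ3, period=2024Q2) draws from the long row where fund=AJ1, fund_grp=RJ3 and period=2024Q2, which has return_pct=67.4.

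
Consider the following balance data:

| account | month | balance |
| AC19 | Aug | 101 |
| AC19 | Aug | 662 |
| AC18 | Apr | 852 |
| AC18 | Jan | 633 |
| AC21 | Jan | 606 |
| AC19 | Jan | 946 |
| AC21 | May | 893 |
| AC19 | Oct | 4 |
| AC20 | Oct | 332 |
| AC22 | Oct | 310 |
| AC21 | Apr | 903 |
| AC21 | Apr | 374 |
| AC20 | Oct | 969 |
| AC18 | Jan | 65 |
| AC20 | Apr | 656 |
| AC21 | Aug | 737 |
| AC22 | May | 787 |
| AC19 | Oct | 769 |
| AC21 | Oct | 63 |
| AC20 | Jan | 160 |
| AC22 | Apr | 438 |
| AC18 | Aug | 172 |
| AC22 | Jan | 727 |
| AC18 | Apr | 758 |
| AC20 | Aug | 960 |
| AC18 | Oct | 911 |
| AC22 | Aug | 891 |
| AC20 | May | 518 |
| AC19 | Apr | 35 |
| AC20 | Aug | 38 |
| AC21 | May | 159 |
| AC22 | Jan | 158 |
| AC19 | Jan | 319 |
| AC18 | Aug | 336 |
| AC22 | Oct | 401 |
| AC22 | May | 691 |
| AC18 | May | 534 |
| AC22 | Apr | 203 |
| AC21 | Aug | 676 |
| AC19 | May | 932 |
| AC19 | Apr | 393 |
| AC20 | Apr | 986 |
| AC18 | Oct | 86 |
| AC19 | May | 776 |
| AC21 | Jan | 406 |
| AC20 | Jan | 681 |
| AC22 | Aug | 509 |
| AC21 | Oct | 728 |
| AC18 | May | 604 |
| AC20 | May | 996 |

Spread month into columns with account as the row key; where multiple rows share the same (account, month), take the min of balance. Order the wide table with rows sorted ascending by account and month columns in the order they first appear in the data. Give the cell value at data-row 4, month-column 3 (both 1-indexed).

406

With rows sorted ascending by account, row 4 is account=AC21. month columns in first-appearance order: Aug, Apr, Jan, May, Oct; column 3 is Jan.
Long rows with account=AC21, month=Jan: min(606, 406) = 406.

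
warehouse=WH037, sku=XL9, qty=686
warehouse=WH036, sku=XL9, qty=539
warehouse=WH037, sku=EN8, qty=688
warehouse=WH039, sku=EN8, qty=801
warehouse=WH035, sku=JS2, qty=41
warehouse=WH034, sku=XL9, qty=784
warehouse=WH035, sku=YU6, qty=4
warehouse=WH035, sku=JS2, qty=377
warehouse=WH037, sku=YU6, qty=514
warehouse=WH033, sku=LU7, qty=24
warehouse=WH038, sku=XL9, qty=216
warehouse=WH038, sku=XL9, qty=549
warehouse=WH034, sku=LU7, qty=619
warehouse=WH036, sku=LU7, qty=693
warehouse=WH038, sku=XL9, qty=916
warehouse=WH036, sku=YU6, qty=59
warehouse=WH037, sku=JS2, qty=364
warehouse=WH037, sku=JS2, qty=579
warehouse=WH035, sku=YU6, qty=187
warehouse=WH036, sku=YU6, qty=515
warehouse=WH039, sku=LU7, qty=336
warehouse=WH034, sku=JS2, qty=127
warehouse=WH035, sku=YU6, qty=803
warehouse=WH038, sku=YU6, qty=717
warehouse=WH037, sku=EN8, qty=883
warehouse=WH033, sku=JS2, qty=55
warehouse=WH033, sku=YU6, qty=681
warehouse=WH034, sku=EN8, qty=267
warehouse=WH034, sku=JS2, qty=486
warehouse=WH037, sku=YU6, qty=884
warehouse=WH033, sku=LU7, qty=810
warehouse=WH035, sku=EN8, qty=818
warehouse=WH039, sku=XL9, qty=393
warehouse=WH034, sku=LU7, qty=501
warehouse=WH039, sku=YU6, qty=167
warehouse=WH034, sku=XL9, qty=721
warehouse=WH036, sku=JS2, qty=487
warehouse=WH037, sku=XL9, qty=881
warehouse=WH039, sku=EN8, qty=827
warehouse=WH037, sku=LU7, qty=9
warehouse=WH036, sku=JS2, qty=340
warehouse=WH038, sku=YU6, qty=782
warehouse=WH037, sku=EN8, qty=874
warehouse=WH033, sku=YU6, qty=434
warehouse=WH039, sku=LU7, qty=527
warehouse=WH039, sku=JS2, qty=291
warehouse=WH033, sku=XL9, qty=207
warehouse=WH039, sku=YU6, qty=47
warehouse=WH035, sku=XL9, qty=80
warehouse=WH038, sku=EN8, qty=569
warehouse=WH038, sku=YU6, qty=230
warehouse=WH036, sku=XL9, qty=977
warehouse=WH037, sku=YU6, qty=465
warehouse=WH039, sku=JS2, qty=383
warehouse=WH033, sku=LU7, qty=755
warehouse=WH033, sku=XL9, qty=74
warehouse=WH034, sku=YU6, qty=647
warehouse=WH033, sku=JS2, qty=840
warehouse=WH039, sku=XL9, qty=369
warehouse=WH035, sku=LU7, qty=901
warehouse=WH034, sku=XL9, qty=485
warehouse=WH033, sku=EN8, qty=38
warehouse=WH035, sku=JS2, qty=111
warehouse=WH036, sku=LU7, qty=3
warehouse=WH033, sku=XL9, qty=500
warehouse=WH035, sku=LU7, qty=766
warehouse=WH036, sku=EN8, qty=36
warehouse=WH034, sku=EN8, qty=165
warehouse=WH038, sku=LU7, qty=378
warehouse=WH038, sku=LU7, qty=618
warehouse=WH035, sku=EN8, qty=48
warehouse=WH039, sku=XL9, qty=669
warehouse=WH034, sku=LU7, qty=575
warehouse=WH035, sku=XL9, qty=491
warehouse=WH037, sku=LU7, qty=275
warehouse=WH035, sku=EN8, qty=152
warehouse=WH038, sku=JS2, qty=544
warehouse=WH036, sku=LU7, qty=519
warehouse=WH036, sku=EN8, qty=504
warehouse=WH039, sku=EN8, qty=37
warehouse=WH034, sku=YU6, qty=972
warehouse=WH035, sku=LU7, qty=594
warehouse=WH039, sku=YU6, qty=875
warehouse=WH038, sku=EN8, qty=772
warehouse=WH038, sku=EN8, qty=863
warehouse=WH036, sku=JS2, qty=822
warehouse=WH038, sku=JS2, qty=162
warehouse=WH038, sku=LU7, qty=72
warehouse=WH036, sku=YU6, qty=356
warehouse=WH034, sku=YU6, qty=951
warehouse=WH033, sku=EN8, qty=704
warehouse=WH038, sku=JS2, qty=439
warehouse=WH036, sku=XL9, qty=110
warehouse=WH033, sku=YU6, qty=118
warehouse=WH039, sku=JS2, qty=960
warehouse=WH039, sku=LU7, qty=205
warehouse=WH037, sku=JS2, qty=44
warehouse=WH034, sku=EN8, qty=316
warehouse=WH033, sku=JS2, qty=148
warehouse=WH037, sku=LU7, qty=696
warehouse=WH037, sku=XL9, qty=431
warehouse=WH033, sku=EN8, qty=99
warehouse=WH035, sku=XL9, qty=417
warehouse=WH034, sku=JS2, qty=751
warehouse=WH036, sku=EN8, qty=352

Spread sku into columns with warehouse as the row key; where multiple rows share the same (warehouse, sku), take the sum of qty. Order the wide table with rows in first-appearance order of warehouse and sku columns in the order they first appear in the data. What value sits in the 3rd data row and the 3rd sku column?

1634

With rows in first-appearance order of warehouse, row 3 is warehouse=WH039. sku columns in first-appearance order: XL9, EN8, JS2, YU6, LU7; column 3 is JS2.
Long rows with warehouse=WH039, sku=JS2: 291 + 383 + 960 = 1634.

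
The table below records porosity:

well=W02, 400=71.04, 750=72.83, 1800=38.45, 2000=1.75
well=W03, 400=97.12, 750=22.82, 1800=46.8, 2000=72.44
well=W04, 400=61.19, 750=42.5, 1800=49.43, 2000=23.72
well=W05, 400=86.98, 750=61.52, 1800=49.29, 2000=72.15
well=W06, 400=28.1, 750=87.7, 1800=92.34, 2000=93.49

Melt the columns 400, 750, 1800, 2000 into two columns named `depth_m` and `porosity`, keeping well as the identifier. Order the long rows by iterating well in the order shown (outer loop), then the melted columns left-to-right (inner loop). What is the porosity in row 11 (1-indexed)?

20 rows total (5 × 4). Row 11: index ⌊(11-1)/4⌋ = 2 into well → W04; (11-1) mod 4 = 2 into the melted columns → 1800.
So row 11 is (W04, 1800, 49.43); porosity = 49.43.

49.43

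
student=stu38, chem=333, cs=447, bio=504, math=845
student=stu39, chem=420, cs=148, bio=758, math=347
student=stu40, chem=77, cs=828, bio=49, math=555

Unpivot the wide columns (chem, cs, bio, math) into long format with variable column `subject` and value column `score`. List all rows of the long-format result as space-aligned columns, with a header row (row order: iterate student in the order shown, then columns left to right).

Each (student, column) pair becomes one row: 3 × 4 = 12 rows.
For example, (stu38, chem) → score=333.

student  subject  score
stu38    chem     333  
stu38    cs       447  
stu38    bio      504  
stu38    math     845  
stu39    chem     420  
stu39    cs       148  
stu39    bio      758  
stu39    math     347  
stu40    chem     77   
stu40    cs       828  
stu40    bio      49   
stu40    math     555  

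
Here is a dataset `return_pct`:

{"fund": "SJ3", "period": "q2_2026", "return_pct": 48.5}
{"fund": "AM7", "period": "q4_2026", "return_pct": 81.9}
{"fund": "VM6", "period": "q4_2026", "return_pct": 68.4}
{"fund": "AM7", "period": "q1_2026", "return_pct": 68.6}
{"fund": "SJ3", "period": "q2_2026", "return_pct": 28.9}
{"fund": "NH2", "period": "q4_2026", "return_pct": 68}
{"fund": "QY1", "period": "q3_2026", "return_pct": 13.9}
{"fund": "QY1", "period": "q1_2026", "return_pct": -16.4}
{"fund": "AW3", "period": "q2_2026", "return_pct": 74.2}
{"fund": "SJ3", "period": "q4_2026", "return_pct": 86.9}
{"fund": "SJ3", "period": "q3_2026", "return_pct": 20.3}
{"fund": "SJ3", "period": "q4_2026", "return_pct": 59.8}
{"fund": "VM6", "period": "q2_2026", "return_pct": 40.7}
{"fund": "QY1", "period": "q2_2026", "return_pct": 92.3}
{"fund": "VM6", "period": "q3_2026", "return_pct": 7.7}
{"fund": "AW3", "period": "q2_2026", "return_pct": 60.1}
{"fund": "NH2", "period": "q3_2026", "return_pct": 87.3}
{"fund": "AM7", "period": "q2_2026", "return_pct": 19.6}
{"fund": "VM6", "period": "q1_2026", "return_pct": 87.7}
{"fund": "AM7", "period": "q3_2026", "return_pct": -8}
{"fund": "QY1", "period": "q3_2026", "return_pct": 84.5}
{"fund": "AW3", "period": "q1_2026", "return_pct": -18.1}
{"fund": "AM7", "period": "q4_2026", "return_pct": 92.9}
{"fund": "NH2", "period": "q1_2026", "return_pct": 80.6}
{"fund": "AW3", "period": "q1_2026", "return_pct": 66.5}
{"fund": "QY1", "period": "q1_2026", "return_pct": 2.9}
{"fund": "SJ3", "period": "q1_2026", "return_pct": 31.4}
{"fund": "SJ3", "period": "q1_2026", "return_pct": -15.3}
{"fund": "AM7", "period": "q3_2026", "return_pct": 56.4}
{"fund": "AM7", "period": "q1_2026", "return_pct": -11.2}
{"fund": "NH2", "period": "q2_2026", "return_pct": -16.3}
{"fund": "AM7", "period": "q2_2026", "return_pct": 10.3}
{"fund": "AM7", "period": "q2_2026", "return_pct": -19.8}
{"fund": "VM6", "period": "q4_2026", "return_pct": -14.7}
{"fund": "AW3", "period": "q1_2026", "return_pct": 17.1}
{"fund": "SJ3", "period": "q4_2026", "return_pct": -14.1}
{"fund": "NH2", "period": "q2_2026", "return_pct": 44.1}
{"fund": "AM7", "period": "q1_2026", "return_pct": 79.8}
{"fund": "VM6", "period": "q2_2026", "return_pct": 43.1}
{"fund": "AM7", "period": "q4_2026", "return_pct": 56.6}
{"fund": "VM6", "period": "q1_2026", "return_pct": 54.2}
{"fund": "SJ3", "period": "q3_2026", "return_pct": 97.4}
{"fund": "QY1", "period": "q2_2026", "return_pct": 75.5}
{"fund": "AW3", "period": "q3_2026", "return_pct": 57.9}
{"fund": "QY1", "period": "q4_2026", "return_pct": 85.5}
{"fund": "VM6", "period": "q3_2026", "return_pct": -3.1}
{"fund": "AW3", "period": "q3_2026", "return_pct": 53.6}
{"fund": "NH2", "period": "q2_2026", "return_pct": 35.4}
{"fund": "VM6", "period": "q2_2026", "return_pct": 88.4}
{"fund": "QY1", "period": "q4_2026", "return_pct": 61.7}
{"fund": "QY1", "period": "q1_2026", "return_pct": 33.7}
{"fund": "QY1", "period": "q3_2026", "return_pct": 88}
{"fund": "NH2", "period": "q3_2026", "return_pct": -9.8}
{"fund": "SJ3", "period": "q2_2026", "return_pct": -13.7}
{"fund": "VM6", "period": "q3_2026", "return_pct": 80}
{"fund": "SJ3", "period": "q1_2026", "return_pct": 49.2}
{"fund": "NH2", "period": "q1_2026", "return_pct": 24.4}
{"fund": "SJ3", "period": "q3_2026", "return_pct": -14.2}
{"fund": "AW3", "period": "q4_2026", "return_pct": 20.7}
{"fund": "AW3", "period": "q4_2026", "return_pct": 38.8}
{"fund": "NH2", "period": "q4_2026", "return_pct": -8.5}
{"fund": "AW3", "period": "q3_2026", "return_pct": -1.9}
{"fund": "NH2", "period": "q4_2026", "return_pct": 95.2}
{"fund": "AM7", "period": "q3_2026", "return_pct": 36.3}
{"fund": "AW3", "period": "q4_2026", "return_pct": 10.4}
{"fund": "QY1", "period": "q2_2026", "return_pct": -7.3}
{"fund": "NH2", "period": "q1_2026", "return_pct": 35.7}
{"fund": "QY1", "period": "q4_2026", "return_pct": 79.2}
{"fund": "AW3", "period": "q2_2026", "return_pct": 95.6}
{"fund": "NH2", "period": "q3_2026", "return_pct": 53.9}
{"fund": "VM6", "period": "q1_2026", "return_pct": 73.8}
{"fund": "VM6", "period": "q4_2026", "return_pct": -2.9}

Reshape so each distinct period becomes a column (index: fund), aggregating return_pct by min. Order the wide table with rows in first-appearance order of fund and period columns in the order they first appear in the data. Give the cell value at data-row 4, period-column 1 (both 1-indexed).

With rows in first-appearance order of fund, row 4 is fund=NH2. period columns in first-appearance order: q2_2026, q4_2026, q1_2026, q3_2026; column 1 is q2_2026.
Long rows with fund=NH2, period=q2_2026: min(-16.3, 44.1, 35.4) = -16.3.

-16.3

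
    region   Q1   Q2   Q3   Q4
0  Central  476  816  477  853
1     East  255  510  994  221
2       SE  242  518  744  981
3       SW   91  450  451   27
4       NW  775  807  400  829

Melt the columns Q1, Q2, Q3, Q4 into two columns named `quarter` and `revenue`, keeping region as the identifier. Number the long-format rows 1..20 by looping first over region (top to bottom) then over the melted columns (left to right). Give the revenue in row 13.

91

20 rows total (5 × 4). Row 13: index ⌊(13-1)/4⌋ = 3 into region → SW; (13-1) mod 4 = 0 into the melted columns → Q1.
So row 13 is (SW, Q1, 91); revenue = 91.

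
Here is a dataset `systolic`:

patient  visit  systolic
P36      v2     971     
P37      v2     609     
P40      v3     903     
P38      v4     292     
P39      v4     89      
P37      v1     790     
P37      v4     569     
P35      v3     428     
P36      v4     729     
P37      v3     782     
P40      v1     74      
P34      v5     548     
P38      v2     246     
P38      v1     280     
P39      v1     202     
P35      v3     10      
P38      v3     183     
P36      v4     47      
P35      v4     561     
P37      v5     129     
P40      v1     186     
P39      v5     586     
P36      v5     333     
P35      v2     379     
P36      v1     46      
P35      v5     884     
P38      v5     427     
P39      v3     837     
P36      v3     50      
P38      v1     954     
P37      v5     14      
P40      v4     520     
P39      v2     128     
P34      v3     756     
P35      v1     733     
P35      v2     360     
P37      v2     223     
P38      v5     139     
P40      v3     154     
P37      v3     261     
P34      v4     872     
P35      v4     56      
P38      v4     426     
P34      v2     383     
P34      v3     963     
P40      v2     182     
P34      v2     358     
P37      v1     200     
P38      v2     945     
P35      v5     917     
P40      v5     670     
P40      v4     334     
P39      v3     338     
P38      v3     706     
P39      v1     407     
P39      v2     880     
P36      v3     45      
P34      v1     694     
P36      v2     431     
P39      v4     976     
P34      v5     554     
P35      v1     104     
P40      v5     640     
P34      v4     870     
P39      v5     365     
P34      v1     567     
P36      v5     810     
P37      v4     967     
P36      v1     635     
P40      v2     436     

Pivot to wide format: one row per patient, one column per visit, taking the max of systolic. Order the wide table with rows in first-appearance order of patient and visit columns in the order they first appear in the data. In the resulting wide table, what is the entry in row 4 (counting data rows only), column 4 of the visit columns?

954

With rows in first-appearance order of patient, row 4 is patient=P38. visit columns in first-appearance order: v2, v3, v4, v1, v5; column 4 is v1.
Long rows with patient=P38, visit=v1: max(280, 954) = 954.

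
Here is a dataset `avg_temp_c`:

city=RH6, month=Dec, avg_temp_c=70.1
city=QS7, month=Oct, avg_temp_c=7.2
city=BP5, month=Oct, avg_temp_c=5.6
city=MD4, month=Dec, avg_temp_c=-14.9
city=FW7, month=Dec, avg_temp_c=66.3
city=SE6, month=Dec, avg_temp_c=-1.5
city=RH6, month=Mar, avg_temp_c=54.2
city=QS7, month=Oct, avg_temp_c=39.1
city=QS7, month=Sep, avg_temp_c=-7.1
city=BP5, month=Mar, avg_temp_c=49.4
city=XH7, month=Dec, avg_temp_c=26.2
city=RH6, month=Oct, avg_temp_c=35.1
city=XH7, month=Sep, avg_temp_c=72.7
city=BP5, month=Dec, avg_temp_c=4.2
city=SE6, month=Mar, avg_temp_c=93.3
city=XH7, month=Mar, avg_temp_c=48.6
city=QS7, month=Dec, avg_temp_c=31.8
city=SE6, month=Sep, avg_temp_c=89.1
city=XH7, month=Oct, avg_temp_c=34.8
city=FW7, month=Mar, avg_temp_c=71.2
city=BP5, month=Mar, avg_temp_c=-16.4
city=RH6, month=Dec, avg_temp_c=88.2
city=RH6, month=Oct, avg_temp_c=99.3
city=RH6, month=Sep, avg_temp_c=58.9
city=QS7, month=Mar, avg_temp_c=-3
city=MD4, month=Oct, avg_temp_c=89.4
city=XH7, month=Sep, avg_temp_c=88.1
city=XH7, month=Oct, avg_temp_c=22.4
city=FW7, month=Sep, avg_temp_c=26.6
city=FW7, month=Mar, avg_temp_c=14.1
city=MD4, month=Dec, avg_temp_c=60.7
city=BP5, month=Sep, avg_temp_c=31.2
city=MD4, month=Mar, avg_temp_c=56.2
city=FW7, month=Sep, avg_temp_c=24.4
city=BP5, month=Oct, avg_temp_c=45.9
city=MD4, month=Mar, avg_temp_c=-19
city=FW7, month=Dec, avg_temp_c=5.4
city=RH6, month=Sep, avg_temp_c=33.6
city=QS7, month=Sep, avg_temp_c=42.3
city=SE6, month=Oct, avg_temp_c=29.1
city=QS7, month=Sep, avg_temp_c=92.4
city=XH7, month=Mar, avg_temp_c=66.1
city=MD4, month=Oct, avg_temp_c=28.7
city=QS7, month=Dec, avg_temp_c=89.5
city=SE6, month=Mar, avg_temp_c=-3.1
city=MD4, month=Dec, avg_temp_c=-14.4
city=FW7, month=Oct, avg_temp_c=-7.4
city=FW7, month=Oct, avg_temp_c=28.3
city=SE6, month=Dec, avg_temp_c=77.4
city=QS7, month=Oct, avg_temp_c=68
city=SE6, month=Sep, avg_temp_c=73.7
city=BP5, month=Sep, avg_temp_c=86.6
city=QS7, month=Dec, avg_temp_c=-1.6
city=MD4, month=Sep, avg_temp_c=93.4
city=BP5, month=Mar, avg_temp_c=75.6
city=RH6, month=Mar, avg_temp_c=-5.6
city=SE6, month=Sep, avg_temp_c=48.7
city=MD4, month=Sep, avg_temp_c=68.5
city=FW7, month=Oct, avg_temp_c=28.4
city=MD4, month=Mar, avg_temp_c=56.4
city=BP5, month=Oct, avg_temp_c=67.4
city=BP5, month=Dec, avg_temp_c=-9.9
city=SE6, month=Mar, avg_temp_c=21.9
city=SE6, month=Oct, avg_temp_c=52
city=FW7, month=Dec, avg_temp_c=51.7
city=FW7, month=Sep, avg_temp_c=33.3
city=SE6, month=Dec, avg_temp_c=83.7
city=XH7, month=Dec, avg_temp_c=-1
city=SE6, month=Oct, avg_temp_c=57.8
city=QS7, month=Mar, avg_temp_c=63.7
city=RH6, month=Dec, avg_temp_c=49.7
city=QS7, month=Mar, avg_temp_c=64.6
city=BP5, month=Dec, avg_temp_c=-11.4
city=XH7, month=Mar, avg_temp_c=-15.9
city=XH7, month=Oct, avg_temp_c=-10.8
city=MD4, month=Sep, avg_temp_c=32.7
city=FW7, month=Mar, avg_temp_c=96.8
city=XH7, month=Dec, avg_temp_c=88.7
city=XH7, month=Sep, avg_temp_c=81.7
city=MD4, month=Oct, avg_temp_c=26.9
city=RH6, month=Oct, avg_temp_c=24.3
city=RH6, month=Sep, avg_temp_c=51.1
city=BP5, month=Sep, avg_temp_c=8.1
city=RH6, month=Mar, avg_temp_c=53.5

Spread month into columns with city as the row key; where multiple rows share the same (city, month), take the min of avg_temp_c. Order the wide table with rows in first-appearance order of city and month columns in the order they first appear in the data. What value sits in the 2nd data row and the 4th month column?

-7.1

With rows in first-appearance order of city, row 2 is city=QS7. month columns in first-appearance order: Dec, Oct, Mar, Sep; column 4 is Sep.
Long rows with city=QS7, month=Sep: min(-7.1, 42.3, 92.4) = -7.1.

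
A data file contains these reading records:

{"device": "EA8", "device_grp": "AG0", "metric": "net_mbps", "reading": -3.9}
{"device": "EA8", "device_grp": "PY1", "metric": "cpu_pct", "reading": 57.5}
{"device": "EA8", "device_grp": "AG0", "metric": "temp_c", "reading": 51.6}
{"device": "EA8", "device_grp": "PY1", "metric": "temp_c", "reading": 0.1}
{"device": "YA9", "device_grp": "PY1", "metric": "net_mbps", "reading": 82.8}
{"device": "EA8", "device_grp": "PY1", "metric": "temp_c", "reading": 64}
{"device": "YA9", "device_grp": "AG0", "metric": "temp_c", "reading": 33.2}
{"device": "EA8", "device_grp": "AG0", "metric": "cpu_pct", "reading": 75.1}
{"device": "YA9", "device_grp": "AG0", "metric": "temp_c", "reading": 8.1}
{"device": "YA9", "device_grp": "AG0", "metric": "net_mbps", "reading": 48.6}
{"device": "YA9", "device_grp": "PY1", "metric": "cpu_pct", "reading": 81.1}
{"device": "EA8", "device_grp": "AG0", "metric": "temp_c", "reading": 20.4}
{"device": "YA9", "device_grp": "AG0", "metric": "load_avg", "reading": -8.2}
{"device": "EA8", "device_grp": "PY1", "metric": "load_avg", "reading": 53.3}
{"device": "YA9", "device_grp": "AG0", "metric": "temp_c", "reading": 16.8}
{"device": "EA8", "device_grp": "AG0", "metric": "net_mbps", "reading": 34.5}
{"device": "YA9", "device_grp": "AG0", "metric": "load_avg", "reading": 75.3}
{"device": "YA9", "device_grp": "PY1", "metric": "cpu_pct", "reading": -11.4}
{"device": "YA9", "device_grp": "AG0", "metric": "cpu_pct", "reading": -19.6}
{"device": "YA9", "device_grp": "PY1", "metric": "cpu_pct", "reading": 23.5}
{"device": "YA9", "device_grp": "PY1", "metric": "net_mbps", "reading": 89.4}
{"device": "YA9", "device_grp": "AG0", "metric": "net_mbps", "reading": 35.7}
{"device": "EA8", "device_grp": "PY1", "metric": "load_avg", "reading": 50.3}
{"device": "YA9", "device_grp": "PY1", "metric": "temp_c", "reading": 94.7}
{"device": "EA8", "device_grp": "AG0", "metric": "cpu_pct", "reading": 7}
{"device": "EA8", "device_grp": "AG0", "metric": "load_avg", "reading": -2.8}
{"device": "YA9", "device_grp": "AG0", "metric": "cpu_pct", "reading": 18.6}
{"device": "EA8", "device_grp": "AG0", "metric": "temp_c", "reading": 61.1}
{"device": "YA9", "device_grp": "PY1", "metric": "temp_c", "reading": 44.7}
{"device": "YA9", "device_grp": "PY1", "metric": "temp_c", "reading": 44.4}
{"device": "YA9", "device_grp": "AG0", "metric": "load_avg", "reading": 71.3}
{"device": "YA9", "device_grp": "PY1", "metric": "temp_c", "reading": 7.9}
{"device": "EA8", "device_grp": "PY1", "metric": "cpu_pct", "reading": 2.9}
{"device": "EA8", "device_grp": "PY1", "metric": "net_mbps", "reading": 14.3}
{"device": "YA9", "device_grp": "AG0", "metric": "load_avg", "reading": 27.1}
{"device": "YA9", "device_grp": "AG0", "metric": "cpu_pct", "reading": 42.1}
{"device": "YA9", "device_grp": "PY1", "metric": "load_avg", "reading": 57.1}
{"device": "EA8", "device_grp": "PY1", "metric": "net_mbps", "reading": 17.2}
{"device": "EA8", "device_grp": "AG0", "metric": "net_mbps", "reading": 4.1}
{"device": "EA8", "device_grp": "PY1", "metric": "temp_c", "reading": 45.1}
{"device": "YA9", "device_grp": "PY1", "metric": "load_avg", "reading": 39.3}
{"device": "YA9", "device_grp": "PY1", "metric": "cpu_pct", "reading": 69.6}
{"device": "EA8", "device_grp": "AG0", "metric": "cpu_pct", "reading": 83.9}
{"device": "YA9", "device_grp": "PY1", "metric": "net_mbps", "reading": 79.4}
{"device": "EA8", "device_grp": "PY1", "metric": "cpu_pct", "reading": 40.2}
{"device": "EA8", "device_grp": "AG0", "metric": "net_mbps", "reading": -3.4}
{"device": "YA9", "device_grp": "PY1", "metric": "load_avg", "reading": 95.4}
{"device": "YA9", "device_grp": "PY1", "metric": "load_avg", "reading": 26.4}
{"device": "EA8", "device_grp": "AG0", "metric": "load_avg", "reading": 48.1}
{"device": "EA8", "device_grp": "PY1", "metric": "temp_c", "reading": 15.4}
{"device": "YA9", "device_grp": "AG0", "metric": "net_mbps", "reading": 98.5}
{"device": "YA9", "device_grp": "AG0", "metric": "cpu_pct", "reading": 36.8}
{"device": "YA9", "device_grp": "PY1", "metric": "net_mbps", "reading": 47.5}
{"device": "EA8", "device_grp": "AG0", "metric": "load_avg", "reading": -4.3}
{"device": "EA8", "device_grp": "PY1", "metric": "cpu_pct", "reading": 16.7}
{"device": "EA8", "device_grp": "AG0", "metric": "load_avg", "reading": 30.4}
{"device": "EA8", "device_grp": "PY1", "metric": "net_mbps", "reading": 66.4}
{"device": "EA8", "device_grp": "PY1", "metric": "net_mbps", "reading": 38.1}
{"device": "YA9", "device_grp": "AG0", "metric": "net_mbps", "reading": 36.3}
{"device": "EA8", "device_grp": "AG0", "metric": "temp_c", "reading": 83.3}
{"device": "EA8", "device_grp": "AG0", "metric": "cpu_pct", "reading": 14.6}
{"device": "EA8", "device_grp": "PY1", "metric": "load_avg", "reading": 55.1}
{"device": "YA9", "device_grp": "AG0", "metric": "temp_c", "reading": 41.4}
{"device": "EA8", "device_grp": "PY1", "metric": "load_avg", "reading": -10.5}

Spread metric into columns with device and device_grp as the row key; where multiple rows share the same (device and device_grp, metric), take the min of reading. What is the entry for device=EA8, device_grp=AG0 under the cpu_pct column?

Rows with device=EA8, device_grp=AG0 and metric=cpu_pct: reading values are 75.1, 7, 83.9, 14.6.
min(75.1, 7, 83.9, 14.6) = 7.

7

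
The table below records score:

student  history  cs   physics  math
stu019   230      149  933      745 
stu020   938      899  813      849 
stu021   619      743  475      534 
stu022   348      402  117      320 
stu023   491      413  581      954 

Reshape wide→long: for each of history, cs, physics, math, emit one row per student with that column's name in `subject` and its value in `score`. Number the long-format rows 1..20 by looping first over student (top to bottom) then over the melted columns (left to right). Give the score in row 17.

20 rows total (5 × 4). Row 17: index ⌊(17-1)/4⌋ = 4 into student → stu023; (17-1) mod 4 = 0 into the melted columns → history.
So row 17 is (stu023, history, 491); score = 491.

491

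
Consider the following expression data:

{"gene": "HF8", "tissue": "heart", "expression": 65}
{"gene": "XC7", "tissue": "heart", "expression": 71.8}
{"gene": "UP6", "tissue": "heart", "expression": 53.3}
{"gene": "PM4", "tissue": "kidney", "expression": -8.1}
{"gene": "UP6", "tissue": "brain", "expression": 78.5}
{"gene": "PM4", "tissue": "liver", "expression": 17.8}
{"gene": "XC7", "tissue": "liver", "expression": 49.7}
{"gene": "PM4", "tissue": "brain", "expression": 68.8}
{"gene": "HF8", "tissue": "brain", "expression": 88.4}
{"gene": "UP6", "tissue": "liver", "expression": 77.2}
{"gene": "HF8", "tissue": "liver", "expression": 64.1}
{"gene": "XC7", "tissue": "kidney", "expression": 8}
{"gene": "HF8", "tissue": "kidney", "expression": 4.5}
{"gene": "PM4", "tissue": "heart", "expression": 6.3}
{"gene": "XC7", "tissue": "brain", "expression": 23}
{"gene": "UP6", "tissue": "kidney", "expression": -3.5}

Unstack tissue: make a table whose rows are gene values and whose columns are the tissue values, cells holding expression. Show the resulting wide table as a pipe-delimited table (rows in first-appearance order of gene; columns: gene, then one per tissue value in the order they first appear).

Columns: gene plus the 4 distinct tissue values (heart, kidney, brain, liver).
For example, row HF8 column heart takes expression=65 from the long row (HF8, heart).

| gene | heart | kidney | brain | liver |
| HF8 | 65 | 4.5 | 88.4 | 64.1 |
| XC7 | 71.8 | 8 | 23 | 49.7 |
| UP6 | 53.3 | -3.5 | 78.5 | 77.2 |
| PM4 | 6.3 | -8.1 | 68.8 | 17.8 |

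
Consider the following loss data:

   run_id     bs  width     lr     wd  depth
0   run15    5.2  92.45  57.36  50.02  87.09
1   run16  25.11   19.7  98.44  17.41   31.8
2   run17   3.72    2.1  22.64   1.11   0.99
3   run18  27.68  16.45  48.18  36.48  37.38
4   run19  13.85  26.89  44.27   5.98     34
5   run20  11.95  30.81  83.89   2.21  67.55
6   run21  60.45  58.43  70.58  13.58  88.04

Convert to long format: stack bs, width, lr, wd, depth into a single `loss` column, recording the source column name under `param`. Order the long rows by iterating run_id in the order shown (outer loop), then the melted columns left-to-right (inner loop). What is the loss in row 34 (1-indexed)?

35 rows total (7 × 5). Row 34: index ⌊(34-1)/5⌋ = 6 into run_id → run21; (34-1) mod 5 = 3 into the melted columns → wd.
So row 34 is (run21, wd, 13.58); loss = 13.58.

13.58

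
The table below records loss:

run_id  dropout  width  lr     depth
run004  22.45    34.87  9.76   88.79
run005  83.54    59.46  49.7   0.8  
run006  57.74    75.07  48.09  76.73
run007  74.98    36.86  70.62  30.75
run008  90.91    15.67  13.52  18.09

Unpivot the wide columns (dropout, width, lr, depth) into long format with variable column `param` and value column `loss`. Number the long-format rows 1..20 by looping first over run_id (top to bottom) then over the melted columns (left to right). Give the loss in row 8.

0.8

20 rows total (5 × 4). Row 8: index ⌊(8-1)/4⌋ = 1 into run_id → run005; (8-1) mod 4 = 3 into the melted columns → depth.
So row 8 is (run005, depth, 0.8); loss = 0.8.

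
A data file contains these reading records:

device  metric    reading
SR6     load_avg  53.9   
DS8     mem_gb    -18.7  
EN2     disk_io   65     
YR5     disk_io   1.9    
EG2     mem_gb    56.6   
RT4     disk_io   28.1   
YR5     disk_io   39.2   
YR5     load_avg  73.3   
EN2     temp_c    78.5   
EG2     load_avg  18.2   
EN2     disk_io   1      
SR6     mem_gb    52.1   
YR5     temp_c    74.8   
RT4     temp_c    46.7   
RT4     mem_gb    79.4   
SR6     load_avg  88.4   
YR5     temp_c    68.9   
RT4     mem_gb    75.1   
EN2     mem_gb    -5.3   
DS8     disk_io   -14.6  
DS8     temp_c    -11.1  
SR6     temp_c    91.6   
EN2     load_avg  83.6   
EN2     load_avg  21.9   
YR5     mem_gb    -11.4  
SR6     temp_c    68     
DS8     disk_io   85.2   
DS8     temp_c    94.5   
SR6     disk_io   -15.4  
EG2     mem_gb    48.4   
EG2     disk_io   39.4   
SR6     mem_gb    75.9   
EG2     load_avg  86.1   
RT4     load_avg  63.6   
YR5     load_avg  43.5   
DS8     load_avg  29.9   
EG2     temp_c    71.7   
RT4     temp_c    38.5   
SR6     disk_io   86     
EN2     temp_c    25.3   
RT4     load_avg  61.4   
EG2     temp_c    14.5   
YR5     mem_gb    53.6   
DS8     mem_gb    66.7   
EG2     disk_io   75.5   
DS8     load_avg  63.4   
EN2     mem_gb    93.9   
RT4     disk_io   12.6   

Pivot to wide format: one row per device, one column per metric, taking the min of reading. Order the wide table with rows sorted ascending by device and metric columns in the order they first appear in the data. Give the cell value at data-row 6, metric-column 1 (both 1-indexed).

With rows sorted ascending by device, row 6 is device=YR5. metric columns in first-appearance order: load_avg, mem_gb, disk_io, temp_c; column 1 is load_avg.
Long rows with device=YR5, metric=load_avg: min(73.3, 43.5) = 43.5.

43.5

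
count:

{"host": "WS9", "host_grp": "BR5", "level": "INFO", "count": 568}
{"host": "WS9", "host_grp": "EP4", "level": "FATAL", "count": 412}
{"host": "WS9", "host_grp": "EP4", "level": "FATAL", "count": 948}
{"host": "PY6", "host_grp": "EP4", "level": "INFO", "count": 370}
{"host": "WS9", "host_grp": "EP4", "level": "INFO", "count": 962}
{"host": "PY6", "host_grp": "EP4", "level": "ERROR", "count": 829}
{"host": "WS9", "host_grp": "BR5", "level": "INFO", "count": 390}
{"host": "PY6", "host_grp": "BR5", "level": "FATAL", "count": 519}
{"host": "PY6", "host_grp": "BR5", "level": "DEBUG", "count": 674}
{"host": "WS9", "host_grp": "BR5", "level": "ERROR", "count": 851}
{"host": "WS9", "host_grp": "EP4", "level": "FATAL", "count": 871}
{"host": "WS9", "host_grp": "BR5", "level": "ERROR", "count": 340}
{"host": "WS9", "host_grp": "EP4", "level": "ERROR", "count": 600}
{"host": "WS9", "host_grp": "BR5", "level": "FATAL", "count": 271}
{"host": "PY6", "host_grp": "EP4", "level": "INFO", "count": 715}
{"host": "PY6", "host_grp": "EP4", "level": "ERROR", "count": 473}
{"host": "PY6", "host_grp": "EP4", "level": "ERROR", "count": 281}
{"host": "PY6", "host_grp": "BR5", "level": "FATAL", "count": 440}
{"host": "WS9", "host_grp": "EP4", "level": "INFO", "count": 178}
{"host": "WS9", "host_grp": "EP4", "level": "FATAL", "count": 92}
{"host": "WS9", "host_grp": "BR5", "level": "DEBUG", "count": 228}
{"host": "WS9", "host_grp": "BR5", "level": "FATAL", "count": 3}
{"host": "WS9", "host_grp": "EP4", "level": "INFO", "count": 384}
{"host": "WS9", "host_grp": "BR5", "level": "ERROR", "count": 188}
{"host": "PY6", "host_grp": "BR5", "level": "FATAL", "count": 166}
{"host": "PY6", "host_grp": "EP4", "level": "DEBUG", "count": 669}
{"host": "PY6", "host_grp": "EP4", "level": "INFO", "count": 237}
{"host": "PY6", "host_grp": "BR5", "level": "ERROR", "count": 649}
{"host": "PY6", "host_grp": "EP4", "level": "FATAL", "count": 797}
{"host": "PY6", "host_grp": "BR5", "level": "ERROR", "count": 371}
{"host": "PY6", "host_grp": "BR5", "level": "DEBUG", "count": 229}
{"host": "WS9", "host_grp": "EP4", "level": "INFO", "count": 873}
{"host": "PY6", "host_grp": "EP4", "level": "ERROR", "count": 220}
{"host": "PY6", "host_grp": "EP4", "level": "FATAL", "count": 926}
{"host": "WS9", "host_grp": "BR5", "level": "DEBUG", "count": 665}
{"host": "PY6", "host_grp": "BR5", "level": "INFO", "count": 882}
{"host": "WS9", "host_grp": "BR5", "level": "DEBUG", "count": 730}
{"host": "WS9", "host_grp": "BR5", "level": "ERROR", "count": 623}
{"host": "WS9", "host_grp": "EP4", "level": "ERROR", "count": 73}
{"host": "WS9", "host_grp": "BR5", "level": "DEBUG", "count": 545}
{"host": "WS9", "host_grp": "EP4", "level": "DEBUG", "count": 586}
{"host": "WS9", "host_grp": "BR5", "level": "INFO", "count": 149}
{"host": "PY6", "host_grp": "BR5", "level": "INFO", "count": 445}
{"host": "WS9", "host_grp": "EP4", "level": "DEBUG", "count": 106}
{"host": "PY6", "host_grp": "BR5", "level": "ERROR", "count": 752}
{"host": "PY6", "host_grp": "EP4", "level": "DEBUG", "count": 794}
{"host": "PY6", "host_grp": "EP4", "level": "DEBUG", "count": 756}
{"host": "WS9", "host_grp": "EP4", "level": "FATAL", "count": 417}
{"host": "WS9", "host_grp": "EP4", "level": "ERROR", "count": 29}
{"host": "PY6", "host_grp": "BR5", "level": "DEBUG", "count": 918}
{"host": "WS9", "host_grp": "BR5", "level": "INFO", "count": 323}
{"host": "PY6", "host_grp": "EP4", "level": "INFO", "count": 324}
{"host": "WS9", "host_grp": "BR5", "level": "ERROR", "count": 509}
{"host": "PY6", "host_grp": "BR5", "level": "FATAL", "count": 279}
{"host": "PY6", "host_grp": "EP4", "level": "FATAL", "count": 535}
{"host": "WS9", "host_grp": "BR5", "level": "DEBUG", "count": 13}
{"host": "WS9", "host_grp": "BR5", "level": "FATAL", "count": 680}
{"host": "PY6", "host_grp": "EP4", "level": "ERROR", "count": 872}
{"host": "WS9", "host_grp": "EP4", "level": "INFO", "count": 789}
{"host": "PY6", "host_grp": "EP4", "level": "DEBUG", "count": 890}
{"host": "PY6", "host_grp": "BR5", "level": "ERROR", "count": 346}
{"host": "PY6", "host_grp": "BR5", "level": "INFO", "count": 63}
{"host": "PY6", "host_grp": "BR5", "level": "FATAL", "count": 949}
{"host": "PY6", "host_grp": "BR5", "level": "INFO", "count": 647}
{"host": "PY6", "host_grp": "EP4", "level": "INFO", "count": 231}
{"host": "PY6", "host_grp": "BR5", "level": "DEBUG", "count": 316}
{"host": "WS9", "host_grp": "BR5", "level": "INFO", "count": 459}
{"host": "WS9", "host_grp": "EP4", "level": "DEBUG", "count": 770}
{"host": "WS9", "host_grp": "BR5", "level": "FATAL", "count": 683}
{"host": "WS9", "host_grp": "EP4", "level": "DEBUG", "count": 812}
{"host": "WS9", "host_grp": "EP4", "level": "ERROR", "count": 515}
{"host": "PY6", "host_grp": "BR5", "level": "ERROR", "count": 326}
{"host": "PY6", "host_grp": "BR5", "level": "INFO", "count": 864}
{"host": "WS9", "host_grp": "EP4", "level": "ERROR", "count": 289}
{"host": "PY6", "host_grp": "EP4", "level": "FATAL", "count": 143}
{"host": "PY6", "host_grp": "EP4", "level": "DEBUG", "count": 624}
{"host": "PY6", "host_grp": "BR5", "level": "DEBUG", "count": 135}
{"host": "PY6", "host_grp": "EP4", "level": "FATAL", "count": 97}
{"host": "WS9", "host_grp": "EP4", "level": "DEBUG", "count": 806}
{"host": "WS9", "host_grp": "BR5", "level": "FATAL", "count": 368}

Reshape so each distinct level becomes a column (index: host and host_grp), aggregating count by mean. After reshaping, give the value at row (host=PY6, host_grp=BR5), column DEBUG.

454.40

Rows with host=PY6, host_grp=BR5 and level=DEBUG: count values are 674, 229, 918, 316, 135.
(674 + 229 + 918 + 316 + 135) / 5 = 454.40.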